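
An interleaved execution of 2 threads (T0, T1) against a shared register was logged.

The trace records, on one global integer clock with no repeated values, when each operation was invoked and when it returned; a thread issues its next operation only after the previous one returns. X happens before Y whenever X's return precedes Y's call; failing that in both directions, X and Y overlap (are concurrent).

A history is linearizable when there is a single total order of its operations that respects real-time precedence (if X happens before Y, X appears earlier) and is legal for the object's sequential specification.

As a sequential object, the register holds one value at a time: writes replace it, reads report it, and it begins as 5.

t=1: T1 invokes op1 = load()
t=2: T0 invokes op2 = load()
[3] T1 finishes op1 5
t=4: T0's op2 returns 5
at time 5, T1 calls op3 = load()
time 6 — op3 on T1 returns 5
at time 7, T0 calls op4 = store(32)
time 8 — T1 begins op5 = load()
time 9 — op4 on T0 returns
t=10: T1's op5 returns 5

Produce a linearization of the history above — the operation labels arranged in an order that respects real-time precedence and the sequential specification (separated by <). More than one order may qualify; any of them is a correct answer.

1. op1 load() → 5, leaving value 5
2. op2 load() → 5, leaving value 5
3. op3 load() → 5, leaving value 5
4. op5 load() → 5, leaving value 5
5. op4 store(32), leaving value 32

op1 < op2 < op3 < op5 < op4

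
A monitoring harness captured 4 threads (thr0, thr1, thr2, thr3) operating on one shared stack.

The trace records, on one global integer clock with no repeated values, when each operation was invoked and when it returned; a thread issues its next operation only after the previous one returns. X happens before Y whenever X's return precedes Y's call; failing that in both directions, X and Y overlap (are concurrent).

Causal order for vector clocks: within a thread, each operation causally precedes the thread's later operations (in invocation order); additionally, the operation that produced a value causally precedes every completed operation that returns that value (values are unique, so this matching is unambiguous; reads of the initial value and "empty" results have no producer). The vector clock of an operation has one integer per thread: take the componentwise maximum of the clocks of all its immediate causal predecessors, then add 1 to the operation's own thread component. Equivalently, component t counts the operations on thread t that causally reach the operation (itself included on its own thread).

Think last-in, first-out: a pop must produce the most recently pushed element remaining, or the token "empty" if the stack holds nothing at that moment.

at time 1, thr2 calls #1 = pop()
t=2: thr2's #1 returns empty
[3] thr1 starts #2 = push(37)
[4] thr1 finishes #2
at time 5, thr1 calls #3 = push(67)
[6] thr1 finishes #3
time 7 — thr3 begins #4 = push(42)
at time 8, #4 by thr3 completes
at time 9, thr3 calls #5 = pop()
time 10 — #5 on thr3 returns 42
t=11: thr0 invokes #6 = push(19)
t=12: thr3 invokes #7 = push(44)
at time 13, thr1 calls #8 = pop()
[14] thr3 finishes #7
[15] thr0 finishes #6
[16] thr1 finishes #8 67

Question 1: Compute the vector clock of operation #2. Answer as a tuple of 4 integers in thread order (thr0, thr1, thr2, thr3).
(0, 1, 0, 0)

no predecessors for #4 (invoked 7): thr3 increments from zero → (0, 0, 0, 1)
no predecessors for #1 (invoked 1): thr2 increments from zero → (0, 0, 1, 0)
no predecessors for #2 (invoked 3): thr1 increments from zero → (0, 1, 0, 0)
no predecessors for #6 (invoked 11): thr0 increments from zero → (1, 0, 0, 0)
#5, invoked 9, takes VC(#4)=(0, 0, 0, 1) under max, adds 1 for thr3 → (0, 0, 0, 2)
#3, invoked 5, takes VC(#2)=(0, 1, 0, 0) under max, adds 1 for thr1 → (0, 2, 0, 0)
#7, invoked 12, takes VC(#5)=(0, 0, 0, 2) under max, adds 1 for thr3 → (0, 0, 0, 3)
#8, invoked 13, takes VC(#3)=(0, 2, 0, 0) under max, adds 1 for thr1 → (0, 3, 0, 0)
target: VC(#2) = (0, 1, 0, 0)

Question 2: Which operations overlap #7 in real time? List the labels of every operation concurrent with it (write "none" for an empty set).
#6, #8

#7 runs from 12 to 14; window-overlapping ops are concurrent
#1 [1,2]: before
#2 [3,4]: before
#3 [5,6]: before
#4 [7,8]: before
#5 [9,10]: before
#6 [11,15]: concurrent
#8 [13,16]: concurrent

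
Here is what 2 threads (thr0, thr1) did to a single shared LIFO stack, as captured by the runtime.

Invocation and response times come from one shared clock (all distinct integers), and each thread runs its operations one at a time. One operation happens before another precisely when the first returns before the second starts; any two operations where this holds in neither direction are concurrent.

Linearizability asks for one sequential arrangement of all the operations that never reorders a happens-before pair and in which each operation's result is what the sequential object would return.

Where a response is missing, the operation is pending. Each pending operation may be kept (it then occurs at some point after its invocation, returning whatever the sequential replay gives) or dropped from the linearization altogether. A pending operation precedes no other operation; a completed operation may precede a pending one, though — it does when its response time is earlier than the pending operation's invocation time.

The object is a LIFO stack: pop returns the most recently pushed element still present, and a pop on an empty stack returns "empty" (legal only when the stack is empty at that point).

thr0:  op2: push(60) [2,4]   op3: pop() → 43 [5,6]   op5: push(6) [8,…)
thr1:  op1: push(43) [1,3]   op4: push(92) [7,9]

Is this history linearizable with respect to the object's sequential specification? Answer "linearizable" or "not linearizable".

one valid linearization: op2, op1, op3, op4
1. op2 push(60), leaving stack <60>
2. op1 push(43), leaving stack <60,43>
3. op3 pop() → 43, leaving stack <60>
4. op4 push(92), leaving stack <60,92>

linearizable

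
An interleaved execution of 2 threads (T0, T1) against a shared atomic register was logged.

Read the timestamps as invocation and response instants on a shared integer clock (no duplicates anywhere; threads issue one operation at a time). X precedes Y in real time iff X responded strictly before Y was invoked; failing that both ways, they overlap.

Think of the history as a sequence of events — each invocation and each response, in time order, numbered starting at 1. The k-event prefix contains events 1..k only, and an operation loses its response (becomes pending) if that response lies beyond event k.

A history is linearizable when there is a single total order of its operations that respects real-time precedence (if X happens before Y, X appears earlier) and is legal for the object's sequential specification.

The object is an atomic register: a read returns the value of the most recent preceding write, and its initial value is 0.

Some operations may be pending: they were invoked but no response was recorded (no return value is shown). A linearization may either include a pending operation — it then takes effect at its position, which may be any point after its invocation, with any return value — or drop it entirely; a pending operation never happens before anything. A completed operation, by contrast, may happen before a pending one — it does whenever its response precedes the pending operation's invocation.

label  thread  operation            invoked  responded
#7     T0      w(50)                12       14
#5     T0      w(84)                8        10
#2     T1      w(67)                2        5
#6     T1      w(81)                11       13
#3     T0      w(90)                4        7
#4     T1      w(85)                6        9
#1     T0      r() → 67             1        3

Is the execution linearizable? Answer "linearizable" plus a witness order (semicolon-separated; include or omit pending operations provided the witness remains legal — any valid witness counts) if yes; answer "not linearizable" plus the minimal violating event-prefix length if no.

linearizable — witness: #2; #1; #3; #4; #5; #6; #7

1. #2 w(67), leaving value 67
2. #1 r() → 67, leaving value 67
3. #3 w(90), leaving value 90
4. #4 w(85), leaving value 85
5. #5 w(84), leaving value 84
6. #6 w(81), leaving value 81
7. #7 w(50), leaving value 50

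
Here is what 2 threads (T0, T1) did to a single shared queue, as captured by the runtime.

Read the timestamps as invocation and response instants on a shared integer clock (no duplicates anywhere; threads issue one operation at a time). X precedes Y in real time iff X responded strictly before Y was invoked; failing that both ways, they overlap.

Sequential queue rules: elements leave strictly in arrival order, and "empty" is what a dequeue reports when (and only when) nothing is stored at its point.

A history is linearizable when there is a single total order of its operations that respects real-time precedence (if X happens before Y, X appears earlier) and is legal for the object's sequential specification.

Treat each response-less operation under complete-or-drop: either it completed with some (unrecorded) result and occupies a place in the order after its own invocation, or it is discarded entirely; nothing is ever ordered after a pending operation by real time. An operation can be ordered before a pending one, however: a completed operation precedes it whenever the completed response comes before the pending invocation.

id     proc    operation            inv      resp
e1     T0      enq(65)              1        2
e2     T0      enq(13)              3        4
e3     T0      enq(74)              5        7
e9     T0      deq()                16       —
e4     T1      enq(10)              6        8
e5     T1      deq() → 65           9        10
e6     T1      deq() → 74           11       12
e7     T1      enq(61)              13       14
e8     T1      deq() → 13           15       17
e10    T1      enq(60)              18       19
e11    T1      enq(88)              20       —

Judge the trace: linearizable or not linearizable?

through event 11 a valid linearization exists; event 12 (e6 responding at time 12) ends that
no legal order exists: 2 real-time-consistent candidates over 6 completed queue operations, all rejected
one such order, e1, e2, e3, e4, e5, e6, breaks at step 6 where e6 deq() → 74 is illegal
one such order, e1, e2, e4, e3, e5, e6, breaks at step 6 where e6 deq() → 74 is illegal

not linearizable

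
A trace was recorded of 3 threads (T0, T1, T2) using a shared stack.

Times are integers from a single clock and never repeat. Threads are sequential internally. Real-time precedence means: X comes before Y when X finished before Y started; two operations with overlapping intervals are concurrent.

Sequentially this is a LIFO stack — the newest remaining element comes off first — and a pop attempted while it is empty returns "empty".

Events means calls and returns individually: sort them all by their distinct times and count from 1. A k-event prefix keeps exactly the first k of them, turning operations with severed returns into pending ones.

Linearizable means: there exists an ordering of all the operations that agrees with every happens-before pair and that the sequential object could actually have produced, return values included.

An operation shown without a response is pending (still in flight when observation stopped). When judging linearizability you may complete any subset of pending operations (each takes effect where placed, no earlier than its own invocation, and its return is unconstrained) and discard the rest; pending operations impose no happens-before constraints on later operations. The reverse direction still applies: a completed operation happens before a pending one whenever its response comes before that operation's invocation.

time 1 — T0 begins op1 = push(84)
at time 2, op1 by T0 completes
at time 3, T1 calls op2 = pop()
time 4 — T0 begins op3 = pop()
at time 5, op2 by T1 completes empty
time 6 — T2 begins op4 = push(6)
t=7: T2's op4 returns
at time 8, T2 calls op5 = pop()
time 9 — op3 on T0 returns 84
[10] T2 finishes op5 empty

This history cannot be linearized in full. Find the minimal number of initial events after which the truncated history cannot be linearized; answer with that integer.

10

events 1..9 are linearizable, e.g. via op1, op3, op2, op4:
step 1: op1 push(84) — stack <84>
step 2: op3 pop() → 84 — stack <>
step 3: op2 pop() → empty — stack <>
step 4: op4 push(6) — stack <6>
at event 10 (op5's time-10 response) nothing linearizes any more
take op1, op2, op3, op4, op5: step 2 already fails, because op2 pop() → empty cannot occur there
take op1, op2, op4, op3, op5: step 2 already fails, because op2 pop() → empty cannot occur there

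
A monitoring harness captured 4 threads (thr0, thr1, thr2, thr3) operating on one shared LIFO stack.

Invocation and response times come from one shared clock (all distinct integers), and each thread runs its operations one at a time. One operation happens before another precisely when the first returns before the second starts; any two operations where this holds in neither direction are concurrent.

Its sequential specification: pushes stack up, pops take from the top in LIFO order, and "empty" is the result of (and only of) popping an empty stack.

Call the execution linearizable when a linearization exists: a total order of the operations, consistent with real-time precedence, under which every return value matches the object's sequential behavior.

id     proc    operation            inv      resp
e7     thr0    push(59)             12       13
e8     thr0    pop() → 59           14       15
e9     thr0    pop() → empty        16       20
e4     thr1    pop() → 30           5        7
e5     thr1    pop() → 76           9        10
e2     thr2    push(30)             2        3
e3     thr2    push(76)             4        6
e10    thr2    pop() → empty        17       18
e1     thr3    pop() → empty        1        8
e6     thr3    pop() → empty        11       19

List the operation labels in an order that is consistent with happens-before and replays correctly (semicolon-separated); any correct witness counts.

e1; e2; e4; e3; e5; e6; e7; e8; e9; e10

after step 1 (e1 pop() → empty): stack <>
after step 2 (e2 push(30)): stack <30>
after step 3 (e4 pop() → 30): stack <>
after step 4 (e3 push(76)): stack <76>
after step 5 (e5 pop() → 76): stack <>
after step 6 (e6 pop() → empty): stack <>
after step 7 (e7 push(59)): stack <59>
after step 8 (e8 pop() → 59): stack <>
after step 9 (e9 pop() → empty): stack <>
after step 10 (e10 pop() → empty): stack <>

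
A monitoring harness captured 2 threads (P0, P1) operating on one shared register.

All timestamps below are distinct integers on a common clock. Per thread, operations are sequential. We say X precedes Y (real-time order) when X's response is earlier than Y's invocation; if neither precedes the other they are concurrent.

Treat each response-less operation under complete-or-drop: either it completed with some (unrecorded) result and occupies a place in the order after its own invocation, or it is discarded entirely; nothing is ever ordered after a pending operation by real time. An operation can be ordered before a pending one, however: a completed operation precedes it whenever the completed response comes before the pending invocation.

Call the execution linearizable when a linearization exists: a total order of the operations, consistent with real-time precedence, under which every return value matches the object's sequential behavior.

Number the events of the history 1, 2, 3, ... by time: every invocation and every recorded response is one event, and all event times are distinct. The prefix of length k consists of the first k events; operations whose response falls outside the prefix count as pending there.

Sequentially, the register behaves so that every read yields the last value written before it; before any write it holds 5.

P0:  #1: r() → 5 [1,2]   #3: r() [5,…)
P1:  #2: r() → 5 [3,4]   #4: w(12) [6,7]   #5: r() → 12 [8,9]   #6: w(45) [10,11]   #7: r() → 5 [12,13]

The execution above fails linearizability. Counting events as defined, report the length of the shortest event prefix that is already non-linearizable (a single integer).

13

a valid linearization of events 1..12 exists, for instance #1, #2, #3, #4, #5, #6:
step 1: #1 r() → 5 — value 5
step 2: #2 r() → 5 — value 5
step 3: #3 r() (pending, included) — value 5
step 4: #4 w(12) — value 12
step 5: #5 r() → 12 — value 12
step 6: #6 w(45) — value 45
at event 13 (#7's time-13 response) nothing linearizes any more
include/drop combinations of the 1 pending operation (#3) were all tried; none helps
one such order, #1, #2, #4, #5, #6, #7 (pending dropped), breaks at step 6 where #7 r() → 5 is illegal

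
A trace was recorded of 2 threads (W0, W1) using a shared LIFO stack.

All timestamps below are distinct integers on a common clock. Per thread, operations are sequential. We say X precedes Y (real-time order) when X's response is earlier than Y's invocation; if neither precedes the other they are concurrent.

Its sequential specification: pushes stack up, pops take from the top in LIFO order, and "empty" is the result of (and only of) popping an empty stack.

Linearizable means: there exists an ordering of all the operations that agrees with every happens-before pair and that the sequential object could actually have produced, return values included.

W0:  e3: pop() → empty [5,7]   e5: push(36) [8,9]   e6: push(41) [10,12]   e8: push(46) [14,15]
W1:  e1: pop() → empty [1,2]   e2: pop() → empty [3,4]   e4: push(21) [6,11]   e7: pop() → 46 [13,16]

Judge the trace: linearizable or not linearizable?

linearizable

a witness: e1, e2, e3, e4, e5, e6, e8, e7
1. e1 pop() → empty, leaving stack <>
2. e2 pop() → empty, leaving stack <>
3. e3 pop() → empty, leaving stack <>
4. e4 push(21), leaving stack <21>
5. e5 push(36), leaving stack <21,36>
6. e6 push(41), leaving stack <21,36,41>
7. e8 push(46), leaving stack <21,36,41,46>
8. e7 pop() → 46, leaving stack <21,36,41>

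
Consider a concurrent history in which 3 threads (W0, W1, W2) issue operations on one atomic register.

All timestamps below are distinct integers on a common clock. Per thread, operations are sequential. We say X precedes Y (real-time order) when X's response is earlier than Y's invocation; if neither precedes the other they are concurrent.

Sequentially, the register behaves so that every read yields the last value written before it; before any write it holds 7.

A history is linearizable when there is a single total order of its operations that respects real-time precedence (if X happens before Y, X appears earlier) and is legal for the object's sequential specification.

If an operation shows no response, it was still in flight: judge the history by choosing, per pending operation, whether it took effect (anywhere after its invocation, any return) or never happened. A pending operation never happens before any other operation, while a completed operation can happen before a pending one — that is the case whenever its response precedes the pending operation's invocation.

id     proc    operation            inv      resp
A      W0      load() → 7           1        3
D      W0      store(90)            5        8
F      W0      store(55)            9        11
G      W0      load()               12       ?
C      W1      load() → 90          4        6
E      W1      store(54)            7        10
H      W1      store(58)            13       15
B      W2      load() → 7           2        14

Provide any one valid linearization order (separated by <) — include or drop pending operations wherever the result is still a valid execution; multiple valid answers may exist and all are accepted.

A < B < D < C < E < F < G < H

1. A load() → 7, leaving value 7
2. B load() → 7, leaving value 7
3. D store(90), leaving value 90
4. C load() → 90, leaving value 90
5. E store(54), leaving value 54
6. F store(55), leaving value 55
7. G load() (pending, included), leaving value 55
8. H store(58), leaving value 58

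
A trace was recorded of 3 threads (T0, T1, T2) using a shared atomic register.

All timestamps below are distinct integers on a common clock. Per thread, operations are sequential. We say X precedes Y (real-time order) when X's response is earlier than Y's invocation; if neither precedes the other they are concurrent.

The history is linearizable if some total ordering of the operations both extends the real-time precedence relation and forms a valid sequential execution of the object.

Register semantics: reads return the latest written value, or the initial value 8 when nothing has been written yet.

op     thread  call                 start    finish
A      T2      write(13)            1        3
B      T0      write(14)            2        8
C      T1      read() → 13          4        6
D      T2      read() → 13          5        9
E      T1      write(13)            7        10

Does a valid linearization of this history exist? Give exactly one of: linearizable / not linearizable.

a witness: A, C, B, E, D
after step 1 (A write(13)): value 13
after step 2 (C read() → 13): value 13
after step 3 (B write(14)): value 14
after step 4 (E write(13)): value 13
after step 5 (D read() → 13): value 13

linearizable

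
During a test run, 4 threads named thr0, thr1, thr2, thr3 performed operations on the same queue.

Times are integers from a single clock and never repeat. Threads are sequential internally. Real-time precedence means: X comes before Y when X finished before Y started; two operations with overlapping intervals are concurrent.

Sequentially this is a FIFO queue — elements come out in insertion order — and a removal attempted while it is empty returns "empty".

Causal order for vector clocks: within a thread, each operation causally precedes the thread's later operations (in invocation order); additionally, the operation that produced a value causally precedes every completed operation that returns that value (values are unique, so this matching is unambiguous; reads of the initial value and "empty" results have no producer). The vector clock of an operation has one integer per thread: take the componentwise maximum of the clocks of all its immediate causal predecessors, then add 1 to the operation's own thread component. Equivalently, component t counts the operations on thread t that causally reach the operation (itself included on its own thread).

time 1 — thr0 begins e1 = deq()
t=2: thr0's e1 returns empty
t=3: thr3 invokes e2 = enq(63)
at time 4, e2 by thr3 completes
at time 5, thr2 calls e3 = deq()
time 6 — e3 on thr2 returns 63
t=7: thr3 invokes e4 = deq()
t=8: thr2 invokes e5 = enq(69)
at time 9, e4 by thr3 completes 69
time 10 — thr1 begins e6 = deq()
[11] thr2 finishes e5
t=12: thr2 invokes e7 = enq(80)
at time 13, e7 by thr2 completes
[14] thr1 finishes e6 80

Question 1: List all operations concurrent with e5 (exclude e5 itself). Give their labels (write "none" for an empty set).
e4, e6

concurrent with e5 ([8,11]): every op whose interval crosses 8..11
e1 [1,2]: before
e2 [3,4]: before
e3 [5,6]: before
e4 [7,9]: concurrent
e6 [10,14]: concurrent
e7 [12,13]: after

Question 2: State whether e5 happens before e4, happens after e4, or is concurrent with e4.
concurrent

e5 spans [8,11], e4 spans [7,9]
the intervals overlap in both directions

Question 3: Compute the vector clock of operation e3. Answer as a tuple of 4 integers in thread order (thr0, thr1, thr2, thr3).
(0, 0, 1, 1)

VC(e2, invoked at 3): no causal predecessors; +1 on thr3 → (0, 0, 0, 1)
VC(e1, invoked at 1): no causal predecessors; +1 on thr0 → (1, 0, 0, 0)
e3 (invocation 5): componentwise max over VC(e2)=(0, 0, 0, 1), +1 at thr2, giving (0, 0, 1, 1)
e5 (invocation 8): componentwise max over VC(e3)=(0, 0, 1, 1), +1 at thr2, giving (0, 0, 2, 1)
e4 (invocation 7): componentwise max over VC(e2)=(0, 0, 0, 1), VC(e5)=(0, 0, 2, 1), +1 at thr3, giving (0, 0, 2, 2)
e7 (invocation 12): componentwise max over VC(e5)=(0, 0, 2, 1), +1 at thr2, giving (0, 0, 3, 1)
e6 (invocation 10): componentwise max over VC(e7)=(0, 0, 3, 1), +1 at thr1, giving (0, 1, 3, 1)
target: VC(e3) = (0, 0, 1, 1)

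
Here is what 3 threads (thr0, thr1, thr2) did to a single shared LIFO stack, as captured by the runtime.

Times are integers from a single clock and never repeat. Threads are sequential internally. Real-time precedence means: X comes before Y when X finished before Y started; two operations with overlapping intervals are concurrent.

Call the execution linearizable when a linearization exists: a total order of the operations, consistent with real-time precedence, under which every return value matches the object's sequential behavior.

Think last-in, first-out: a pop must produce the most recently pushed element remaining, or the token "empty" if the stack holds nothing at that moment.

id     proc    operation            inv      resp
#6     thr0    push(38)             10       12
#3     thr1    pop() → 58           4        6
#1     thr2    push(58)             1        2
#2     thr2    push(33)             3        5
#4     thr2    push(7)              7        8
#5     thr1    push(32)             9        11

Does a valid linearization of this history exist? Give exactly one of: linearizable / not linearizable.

witness order: #1, #3, #2, #4, #5, #6
1. #1 push(58), leaving stack <58>
2. #3 pop() → 58, leaving stack <>
3. #2 push(33), leaving stack <33>
4. #4 push(7), leaving stack <33,7>
5. #5 push(32), leaving stack <33,7,32>
6. #6 push(38), leaving stack <33,7,32,38>

linearizable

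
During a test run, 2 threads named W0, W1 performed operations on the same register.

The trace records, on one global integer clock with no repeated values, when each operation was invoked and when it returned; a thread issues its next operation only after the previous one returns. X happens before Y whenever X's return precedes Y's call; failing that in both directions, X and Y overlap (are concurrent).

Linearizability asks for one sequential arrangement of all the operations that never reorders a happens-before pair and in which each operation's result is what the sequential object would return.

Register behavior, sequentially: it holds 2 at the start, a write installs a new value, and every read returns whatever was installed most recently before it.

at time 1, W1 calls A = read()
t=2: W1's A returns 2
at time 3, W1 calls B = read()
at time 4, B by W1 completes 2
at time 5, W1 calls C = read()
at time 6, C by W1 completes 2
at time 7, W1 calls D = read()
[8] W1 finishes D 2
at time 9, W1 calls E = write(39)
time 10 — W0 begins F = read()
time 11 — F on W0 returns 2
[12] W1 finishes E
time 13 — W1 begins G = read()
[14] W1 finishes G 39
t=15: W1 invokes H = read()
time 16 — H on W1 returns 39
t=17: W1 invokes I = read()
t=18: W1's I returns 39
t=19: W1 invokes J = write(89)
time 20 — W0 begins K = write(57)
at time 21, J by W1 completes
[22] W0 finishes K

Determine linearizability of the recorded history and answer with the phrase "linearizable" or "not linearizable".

linearizable

one valid linearization: A, B, C, D, F, E, G, H, I, J, K
after step 1 (A read() → 2): value 2
after step 2 (B read() → 2): value 2
after step 3 (C read() → 2): value 2
after step 4 (D read() → 2): value 2
after step 5 (F read() → 2): value 2
after step 6 (E write(39)): value 39
after step 7 (G read() → 39): value 39
after step 8 (H read() → 39): value 39
after step 9 (I read() → 39): value 39
after step 10 (J write(89)): value 89
after step 11 (K write(57)): value 57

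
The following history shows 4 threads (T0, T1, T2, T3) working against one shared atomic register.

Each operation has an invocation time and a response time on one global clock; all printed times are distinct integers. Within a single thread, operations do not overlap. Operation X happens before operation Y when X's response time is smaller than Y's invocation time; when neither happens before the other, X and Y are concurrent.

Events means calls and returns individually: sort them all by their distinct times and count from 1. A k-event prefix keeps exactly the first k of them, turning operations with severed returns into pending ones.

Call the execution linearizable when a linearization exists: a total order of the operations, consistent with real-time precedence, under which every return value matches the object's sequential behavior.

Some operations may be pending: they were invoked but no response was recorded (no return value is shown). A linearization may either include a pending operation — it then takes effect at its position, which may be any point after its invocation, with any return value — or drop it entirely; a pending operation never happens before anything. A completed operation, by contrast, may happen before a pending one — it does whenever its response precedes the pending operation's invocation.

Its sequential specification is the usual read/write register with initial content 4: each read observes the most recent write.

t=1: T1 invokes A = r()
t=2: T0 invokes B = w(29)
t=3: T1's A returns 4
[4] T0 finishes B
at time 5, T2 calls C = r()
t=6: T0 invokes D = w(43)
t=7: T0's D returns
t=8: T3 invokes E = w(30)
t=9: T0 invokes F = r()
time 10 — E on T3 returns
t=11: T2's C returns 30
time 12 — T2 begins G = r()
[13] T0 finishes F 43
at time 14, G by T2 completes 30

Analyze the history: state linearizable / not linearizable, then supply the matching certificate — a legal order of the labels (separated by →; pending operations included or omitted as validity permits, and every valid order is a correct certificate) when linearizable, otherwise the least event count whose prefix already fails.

linearizable — witness: A → B → D → F → E → C → G

1. A r() → 4, leaving value 4
2. B w(29), leaving value 29
3. D w(43), leaving value 43
4. F r() → 43, leaving value 43
5. E w(30), leaving value 30
6. C r() → 30, leaving value 30
7. G r() → 30, leaving value 30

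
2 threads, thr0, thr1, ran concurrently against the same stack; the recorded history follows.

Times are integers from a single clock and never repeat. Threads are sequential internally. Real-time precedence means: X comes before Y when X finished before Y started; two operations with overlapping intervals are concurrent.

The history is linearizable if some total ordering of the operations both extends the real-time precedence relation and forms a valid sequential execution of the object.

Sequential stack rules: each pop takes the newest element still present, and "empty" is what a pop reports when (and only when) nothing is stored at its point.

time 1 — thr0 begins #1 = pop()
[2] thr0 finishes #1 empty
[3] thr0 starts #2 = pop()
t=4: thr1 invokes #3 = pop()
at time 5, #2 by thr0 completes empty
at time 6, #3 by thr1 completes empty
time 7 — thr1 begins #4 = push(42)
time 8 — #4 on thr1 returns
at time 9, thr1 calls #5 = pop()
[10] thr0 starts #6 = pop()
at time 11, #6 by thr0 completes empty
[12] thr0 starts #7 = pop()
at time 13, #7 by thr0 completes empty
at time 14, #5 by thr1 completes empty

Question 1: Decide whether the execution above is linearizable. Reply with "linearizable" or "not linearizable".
prefix check: 1..13 passes, 1..14 fails once #5's time-14 response joins
real-time-consistent orders of the 7 completed operations: 6 — all fail the stack replay
one such order, #1, #2, #3, #4, #5, #6, #7, breaks at step 5 where #5 pop() → empty is illegal
one such order, #1, #2, #3, #4, #6, #5, #7, breaks at step 5 where #6 pop() → empty is illegal

not linearizable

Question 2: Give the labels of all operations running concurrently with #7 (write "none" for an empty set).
#7 spans [12,13]: anything still running between times 12 and 13 counts as concurrent
#1 [1,2]: before
#2 [3,5]: before
#3 [4,6]: before
#4 [7,8]: before
#5 [9,14]: concurrent
#6 [10,11]: before

#5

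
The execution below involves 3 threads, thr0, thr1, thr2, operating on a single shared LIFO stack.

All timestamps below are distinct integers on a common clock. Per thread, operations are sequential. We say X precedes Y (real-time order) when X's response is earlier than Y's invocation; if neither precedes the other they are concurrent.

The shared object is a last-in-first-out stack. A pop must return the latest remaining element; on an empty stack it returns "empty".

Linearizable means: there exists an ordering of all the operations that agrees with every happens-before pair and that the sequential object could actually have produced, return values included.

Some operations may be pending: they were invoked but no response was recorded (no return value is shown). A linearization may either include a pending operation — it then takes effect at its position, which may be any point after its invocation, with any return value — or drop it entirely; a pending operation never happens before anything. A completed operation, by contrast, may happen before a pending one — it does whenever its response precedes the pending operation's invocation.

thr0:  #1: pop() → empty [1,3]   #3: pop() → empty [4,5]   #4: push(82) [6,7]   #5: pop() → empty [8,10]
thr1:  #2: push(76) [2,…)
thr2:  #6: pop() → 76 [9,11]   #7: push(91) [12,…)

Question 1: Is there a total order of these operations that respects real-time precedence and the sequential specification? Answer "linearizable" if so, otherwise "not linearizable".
the violation lands at event 11, #6's response at time 11: events 1..10 linearize, events 1..11 do not
2 orders of the 5 completed LIFO stack ops respect real time; none is legal
every completion of the 1 pending operation (#2) was checked; none linearizes
take #1, #3, #4, #5, #6 (pending dropped): step 4 already fails, because #5 pop() → empty cannot occur there
take #1, #3, #4, #6, #5 (pending dropped): step 4 already fails, because #6 pop() → 76 cannot occur there

not linearizable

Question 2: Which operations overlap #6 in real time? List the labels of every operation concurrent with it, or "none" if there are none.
concurrent with #6 ([9,11]): every op whose interval crosses 9..11
#1 [1,3]: before
#2 [2,…): concurrent
#3 [4,5]: before
#4 [6,7]: before
#5 [8,10]: concurrent
#7 [12,…): after

#2, #5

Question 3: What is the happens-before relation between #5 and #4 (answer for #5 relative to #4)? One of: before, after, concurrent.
#5 spans [8,10], #4 spans [6,7]
resp(#4)=7 < inv(#5)=8

after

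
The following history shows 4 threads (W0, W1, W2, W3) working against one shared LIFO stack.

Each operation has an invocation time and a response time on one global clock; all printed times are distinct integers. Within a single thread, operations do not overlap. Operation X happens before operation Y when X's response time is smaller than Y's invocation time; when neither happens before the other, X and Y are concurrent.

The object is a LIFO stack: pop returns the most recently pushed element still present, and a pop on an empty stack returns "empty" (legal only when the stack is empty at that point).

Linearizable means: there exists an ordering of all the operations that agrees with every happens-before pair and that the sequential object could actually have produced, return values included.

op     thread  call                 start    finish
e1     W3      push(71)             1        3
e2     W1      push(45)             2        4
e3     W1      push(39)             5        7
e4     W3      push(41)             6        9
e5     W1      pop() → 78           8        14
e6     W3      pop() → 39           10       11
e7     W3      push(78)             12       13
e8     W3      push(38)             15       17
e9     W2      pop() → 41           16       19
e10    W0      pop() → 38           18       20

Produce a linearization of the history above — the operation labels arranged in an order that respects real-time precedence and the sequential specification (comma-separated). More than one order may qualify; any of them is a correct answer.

e1, e2, e4, e3, e6, e7, e5, e8, e10, e9

step 1: e1 push(71) — stack <71>
step 2: e2 push(45) — stack <71,45>
step 3: e4 push(41) — stack <71,45,41>
step 4: e3 push(39) — stack <71,45,41,39>
step 5: e6 pop() → 39 — stack <71,45,41>
step 6: e7 push(78) — stack <71,45,41,78>
step 7: e5 pop() → 78 — stack <71,45,41>
step 8: e8 push(38) — stack <71,45,41,38>
step 9: e10 pop() → 38 — stack <71,45,41>
step 10: e9 pop() → 41 — stack <71,45>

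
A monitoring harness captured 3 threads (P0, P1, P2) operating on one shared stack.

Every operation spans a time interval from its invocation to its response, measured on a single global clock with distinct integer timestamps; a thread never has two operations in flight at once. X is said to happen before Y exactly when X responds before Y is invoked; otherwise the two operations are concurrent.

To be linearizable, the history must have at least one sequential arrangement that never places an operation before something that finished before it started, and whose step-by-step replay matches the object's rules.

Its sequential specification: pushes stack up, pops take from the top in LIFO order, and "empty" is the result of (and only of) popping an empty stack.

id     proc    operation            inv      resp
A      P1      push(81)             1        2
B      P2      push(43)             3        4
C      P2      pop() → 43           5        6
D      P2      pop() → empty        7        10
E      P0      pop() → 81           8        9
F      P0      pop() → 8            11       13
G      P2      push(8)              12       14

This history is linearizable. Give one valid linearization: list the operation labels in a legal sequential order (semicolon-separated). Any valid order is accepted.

after step 1 (A push(81)): stack <81>
after step 2 (B push(43)): stack <81,43>
after step 3 (C pop() → 43): stack <81>
after step 4 (E pop() → 81): stack <>
after step 5 (D pop() → empty): stack <>
after step 6 (G push(8)): stack <8>
after step 7 (F pop() → 8): stack <>

A; B; C; E; D; G; F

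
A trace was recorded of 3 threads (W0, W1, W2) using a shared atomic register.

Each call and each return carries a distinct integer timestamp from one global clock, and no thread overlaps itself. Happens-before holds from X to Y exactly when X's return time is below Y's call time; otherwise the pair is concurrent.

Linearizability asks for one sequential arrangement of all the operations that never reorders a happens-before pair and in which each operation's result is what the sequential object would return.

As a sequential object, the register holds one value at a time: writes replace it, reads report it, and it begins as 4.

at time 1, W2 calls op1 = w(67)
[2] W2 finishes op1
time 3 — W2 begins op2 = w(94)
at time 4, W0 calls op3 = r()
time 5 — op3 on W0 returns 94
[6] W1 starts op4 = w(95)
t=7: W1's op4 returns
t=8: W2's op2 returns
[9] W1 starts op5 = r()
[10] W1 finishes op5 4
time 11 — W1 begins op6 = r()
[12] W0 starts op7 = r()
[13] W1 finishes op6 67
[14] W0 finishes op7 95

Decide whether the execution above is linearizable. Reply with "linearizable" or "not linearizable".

cut after 9 events: linearizable; cut after 10 events (op5 responds, time 10): not linearizable
no legal order exists: 3 real-time-consistent candidates over 5 completed atomic register operations, all rejected
one such order, op1, op2, op3, op4, op5, breaks at step 5 where op5 r() → 4 is illegal
one such order, op1, op3, op2, op4, op5, breaks at step 2 where op3 r() → 94 is illegal

not linearizable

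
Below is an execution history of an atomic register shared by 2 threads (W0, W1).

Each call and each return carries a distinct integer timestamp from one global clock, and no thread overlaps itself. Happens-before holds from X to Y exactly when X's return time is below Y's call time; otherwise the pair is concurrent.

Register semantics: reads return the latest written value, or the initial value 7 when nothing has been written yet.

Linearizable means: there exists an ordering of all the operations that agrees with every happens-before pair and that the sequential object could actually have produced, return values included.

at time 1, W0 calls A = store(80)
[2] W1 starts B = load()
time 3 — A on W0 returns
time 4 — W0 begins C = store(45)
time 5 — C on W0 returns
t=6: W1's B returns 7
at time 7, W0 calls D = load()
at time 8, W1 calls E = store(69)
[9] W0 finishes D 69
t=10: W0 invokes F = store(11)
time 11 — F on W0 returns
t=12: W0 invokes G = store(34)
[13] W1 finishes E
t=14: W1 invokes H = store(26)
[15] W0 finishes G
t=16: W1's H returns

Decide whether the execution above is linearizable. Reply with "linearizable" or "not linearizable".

linearizable

a witness: B, A, C, E, D, F, G, H
after step 1 (B load() → 7): value 7
after step 2 (A store(80)): value 80
after step 3 (C store(45)): value 45
after step 4 (E store(69)): value 69
after step 5 (D load() → 69): value 69
after step 6 (F store(11)): value 11
after step 7 (G store(34)): value 34
after step 8 (H store(26)): value 26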